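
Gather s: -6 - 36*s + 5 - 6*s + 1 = -42*s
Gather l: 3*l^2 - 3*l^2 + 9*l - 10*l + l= 0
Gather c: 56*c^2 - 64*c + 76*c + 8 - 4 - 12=56*c^2 + 12*c - 8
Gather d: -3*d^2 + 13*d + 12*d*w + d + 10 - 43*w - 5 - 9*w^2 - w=-3*d^2 + d*(12*w + 14) - 9*w^2 - 44*w + 5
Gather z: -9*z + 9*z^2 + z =9*z^2 - 8*z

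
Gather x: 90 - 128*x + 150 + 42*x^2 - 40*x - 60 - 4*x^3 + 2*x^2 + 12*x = -4*x^3 + 44*x^2 - 156*x + 180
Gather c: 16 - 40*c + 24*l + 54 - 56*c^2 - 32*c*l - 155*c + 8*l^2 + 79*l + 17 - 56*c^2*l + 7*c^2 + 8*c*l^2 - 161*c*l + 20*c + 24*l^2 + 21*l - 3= c^2*(-56*l - 49) + c*(8*l^2 - 193*l - 175) + 32*l^2 + 124*l + 84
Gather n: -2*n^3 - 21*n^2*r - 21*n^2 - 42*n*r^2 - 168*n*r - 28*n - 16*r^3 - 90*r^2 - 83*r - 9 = -2*n^3 + n^2*(-21*r - 21) + n*(-42*r^2 - 168*r - 28) - 16*r^3 - 90*r^2 - 83*r - 9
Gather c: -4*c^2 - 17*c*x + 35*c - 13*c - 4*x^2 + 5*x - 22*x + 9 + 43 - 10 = -4*c^2 + c*(22 - 17*x) - 4*x^2 - 17*x + 42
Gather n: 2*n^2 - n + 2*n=2*n^2 + n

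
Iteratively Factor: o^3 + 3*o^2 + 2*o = (o)*(o^2 + 3*o + 2) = o*(o + 2)*(o + 1)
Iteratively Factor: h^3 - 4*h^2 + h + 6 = (h - 3)*(h^2 - h - 2) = (h - 3)*(h - 2)*(h + 1)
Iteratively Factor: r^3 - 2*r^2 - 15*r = (r - 5)*(r^2 + 3*r) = r*(r - 5)*(r + 3)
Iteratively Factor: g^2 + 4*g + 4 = (g + 2)*(g + 2)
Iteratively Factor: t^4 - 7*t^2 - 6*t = (t - 3)*(t^3 + 3*t^2 + 2*t) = (t - 3)*(t + 2)*(t^2 + t) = t*(t - 3)*(t + 2)*(t + 1)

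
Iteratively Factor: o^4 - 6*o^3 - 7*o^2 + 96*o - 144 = (o - 3)*(o^3 - 3*o^2 - 16*o + 48) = (o - 4)*(o - 3)*(o^2 + o - 12) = (o - 4)*(o - 3)*(o + 4)*(o - 3)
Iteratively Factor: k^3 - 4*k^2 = (k)*(k^2 - 4*k) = k*(k - 4)*(k)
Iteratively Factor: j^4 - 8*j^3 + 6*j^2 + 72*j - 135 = (j - 5)*(j^3 - 3*j^2 - 9*j + 27) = (j - 5)*(j - 3)*(j^2 - 9) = (j - 5)*(j - 3)^2*(j + 3)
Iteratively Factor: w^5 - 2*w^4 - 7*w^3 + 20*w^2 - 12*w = (w - 2)*(w^4 - 7*w^2 + 6*w) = (w - 2)^2*(w^3 + 2*w^2 - 3*w) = (w - 2)^2*(w + 3)*(w^2 - w) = w*(w - 2)^2*(w + 3)*(w - 1)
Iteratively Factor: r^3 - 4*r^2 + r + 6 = (r + 1)*(r^2 - 5*r + 6) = (r - 2)*(r + 1)*(r - 3)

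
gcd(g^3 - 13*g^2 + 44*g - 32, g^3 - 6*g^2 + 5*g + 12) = g - 4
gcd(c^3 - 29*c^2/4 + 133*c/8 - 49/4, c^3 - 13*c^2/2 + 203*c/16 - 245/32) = c^2 - 21*c/4 + 49/8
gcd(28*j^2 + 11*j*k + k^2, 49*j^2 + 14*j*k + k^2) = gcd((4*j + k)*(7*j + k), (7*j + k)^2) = 7*j + k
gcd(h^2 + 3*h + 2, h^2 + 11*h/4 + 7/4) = h + 1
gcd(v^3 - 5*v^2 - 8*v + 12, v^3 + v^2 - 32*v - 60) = v^2 - 4*v - 12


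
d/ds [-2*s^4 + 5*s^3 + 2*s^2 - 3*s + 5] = -8*s^3 + 15*s^2 + 4*s - 3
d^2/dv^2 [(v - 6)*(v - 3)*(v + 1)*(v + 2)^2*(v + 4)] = 30*v^4 - 420*v^2 - 324*v + 392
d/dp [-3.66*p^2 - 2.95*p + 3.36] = -7.32*p - 2.95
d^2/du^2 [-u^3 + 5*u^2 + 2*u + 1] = 10 - 6*u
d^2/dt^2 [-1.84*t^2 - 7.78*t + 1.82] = -3.68000000000000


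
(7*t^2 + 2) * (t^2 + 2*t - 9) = 7*t^4 + 14*t^3 - 61*t^2 + 4*t - 18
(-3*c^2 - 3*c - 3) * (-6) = 18*c^2 + 18*c + 18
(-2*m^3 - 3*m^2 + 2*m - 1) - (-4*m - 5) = -2*m^3 - 3*m^2 + 6*m + 4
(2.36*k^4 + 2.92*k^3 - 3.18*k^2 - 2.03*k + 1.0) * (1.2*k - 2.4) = 2.832*k^5 - 2.16*k^4 - 10.824*k^3 + 5.196*k^2 + 6.072*k - 2.4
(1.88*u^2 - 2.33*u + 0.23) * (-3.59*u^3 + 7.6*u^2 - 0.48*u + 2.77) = -6.7492*u^5 + 22.6527*u^4 - 19.4361*u^3 + 8.074*u^2 - 6.5645*u + 0.6371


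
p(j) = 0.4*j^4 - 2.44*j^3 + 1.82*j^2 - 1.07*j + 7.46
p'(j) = 1.6*j^3 - 7.32*j^2 + 3.64*j - 1.07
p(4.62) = -17.01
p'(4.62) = 17.28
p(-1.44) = 21.78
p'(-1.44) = -26.27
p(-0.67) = 9.81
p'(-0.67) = -7.28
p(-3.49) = 196.42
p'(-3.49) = -170.95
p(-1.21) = 16.60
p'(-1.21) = -19.03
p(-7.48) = 2390.63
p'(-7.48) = -1107.47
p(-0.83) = 11.19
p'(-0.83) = -10.05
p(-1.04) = 13.75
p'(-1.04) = -14.57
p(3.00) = -12.85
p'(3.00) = -12.83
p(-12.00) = 12793.10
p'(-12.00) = -3863.63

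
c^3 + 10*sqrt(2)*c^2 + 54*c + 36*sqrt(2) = (c + sqrt(2))*(c + 3*sqrt(2))*(c + 6*sqrt(2))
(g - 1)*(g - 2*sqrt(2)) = g^2 - 2*sqrt(2)*g - g + 2*sqrt(2)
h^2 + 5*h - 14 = (h - 2)*(h + 7)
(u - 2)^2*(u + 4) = u^3 - 12*u + 16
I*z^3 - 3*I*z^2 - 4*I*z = z*(z - 4)*(I*z + I)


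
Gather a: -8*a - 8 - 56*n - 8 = -8*a - 56*n - 16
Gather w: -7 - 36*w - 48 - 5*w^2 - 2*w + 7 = -5*w^2 - 38*w - 48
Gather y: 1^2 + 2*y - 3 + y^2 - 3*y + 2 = y^2 - y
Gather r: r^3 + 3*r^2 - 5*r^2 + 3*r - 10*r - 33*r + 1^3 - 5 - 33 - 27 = r^3 - 2*r^2 - 40*r - 64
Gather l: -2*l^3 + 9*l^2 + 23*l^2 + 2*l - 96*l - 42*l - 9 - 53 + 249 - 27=-2*l^3 + 32*l^2 - 136*l + 160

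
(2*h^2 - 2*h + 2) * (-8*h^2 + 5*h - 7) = -16*h^4 + 26*h^3 - 40*h^2 + 24*h - 14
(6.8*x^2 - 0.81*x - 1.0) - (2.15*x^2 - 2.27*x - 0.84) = 4.65*x^2 + 1.46*x - 0.16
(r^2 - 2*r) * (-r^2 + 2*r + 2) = -r^4 + 4*r^3 - 2*r^2 - 4*r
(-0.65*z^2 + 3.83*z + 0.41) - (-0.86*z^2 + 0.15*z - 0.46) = 0.21*z^2 + 3.68*z + 0.87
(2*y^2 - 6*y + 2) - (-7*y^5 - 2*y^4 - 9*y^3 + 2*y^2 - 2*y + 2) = 7*y^5 + 2*y^4 + 9*y^3 - 4*y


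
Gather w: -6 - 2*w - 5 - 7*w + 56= 45 - 9*w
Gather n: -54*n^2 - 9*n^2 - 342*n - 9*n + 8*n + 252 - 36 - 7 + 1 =-63*n^2 - 343*n + 210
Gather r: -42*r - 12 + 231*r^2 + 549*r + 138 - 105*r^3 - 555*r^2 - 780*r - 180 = -105*r^3 - 324*r^2 - 273*r - 54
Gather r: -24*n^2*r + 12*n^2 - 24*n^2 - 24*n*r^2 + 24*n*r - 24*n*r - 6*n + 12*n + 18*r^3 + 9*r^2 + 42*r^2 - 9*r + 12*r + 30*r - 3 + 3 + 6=-12*n^2 + 6*n + 18*r^3 + r^2*(51 - 24*n) + r*(33 - 24*n^2) + 6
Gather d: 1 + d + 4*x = d + 4*x + 1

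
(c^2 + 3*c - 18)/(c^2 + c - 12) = (c + 6)/(c + 4)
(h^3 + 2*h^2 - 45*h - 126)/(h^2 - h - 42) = h + 3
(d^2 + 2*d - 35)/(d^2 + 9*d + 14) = (d - 5)/(d + 2)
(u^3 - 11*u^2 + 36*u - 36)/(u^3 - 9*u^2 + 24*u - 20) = (u^2 - 9*u + 18)/(u^2 - 7*u + 10)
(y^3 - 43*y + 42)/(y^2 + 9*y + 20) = (y^3 - 43*y + 42)/(y^2 + 9*y + 20)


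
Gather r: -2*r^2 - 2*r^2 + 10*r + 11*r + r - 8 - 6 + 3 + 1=-4*r^2 + 22*r - 10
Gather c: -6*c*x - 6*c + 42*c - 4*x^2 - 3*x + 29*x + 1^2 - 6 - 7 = c*(36 - 6*x) - 4*x^2 + 26*x - 12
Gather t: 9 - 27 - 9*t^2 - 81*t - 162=-9*t^2 - 81*t - 180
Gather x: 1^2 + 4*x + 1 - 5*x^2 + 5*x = -5*x^2 + 9*x + 2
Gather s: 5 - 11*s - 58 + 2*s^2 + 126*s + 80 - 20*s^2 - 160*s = -18*s^2 - 45*s + 27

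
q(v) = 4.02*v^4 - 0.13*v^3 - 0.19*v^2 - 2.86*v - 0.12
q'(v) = 16.08*v^3 - 0.39*v^2 - 0.38*v - 2.86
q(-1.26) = 13.57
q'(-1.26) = -35.17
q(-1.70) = 38.41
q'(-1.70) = -82.34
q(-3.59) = 681.45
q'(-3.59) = -750.52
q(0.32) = -1.02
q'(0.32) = -2.49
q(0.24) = -0.81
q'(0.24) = -2.75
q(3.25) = 432.61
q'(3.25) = 543.78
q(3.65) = 694.09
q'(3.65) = 772.48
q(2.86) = 256.07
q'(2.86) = 369.03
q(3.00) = 311.70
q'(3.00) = 426.65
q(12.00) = 83072.28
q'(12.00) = 27722.66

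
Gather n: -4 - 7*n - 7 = -7*n - 11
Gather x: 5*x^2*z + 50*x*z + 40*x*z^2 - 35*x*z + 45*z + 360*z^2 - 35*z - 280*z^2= 5*x^2*z + x*(40*z^2 + 15*z) + 80*z^2 + 10*z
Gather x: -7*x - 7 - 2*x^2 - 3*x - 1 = -2*x^2 - 10*x - 8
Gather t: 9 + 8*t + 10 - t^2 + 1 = -t^2 + 8*t + 20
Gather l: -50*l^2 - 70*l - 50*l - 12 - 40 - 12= -50*l^2 - 120*l - 64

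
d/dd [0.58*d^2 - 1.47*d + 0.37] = 1.16*d - 1.47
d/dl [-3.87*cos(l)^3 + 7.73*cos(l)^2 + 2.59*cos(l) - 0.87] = (11.61*cos(l)^2 - 15.46*cos(l) - 2.59)*sin(l)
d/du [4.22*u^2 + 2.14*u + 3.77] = 8.44*u + 2.14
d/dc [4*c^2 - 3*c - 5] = 8*c - 3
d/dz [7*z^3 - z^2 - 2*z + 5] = 21*z^2 - 2*z - 2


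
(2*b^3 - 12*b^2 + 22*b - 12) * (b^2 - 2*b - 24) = 2*b^5 - 16*b^4 - 2*b^3 + 232*b^2 - 504*b + 288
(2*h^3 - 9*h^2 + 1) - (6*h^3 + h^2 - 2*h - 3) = -4*h^3 - 10*h^2 + 2*h + 4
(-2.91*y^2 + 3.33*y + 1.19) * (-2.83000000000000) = 8.2353*y^2 - 9.4239*y - 3.3677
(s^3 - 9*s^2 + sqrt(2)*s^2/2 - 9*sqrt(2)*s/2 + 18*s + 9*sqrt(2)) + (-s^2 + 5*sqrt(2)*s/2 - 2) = s^3 - 10*s^2 + sqrt(2)*s^2/2 - 2*sqrt(2)*s + 18*s - 2 + 9*sqrt(2)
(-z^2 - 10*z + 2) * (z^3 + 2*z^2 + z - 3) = -z^5 - 12*z^4 - 19*z^3 - 3*z^2 + 32*z - 6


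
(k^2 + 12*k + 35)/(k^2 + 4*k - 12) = (k^2 + 12*k + 35)/(k^2 + 4*k - 12)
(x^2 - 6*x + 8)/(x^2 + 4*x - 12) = (x - 4)/(x + 6)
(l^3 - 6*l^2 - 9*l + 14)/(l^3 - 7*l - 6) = (l^2 - 8*l + 7)/(l^2 - 2*l - 3)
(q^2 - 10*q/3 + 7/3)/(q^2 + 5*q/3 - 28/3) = (q - 1)/(q + 4)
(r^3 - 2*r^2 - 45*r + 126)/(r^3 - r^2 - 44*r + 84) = (r - 3)/(r - 2)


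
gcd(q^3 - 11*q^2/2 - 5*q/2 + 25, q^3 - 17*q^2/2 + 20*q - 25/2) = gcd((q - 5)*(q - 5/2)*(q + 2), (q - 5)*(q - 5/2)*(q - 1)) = q^2 - 15*q/2 + 25/2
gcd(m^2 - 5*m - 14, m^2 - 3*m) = 1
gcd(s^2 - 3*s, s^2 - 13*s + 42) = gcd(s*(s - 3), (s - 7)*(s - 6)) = 1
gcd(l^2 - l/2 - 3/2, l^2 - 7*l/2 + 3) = l - 3/2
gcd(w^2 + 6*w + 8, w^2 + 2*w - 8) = w + 4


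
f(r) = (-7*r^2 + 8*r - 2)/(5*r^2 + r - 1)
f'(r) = (8 - 14*r)/(5*r^2 + r - 1) + (-10*r - 1)*(-7*r^2 + 8*r - 2)/(5*r^2 + r - 1)^2 = (-47*r^2 + 34*r - 6)/(25*r^4 + 10*r^3 - 9*r^2 - 2*r + 1)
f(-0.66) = -19.94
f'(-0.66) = -182.29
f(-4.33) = -1.90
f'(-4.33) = -0.13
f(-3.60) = -2.02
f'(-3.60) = -0.20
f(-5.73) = -1.76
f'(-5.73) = -0.07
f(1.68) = -0.56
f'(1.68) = -0.37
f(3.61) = -0.95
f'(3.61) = -0.11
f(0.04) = 1.78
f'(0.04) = -5.20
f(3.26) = -0.91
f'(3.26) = -0.13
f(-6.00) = -1.75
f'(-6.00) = -0.06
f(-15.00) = -1.53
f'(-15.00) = -0.00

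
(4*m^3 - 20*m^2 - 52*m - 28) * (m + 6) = 4*m^4 + 4*m^3 - 172*m^2 - 340*m - 168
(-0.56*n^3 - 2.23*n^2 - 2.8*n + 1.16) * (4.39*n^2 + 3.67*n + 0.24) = -2.4584*n^5 - 11.8449*n^4 - 20.6105*n^3 - 5.7188*n^2 + 3.5852*n + 0.2784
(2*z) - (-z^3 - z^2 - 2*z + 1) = z^3 + z^2 + 4*z - 1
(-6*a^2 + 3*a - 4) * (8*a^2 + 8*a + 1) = -48*a^4 - 24*a^3 - 14*a^2 - 29*a - 4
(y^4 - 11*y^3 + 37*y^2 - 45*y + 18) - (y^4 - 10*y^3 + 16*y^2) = -y^3 + 21*y^2 - 45*y + 18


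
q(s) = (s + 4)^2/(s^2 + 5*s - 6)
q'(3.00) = -0.89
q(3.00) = 2.72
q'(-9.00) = 0.03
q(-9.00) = 0.83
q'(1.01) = -35714.27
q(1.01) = 358.06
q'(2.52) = -1.54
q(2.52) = 3.28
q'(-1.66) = -0.47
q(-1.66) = -0.47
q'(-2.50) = -0.24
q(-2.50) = -0.18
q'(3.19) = -0.74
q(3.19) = 2.57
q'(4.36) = -0.31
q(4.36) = 2.01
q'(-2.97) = -0.16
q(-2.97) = -0.09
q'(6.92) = -0.10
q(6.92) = 1.56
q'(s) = (-2*s - 5)*(s + 4)^2/(s^2 + 5*s - 6)^2 + (2*s + 8)/(s^2 + 5*s - 6)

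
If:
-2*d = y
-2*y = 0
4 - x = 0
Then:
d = 0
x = 4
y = 0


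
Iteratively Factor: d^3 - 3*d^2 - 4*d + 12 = (d + 2)*(d^2 - 5*d + 6) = (d - 3)*(d + 2)*(d - 2)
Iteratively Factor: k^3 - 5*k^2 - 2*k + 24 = (k - 4)*(k^2 - k - 6) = (k - 4)*(k - 3)*(k + 2)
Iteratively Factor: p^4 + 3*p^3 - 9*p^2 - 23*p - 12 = (p - 3)*(p^3 + 6*p^2 + 9*p + 4) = (p - 3)*(p + 1)*(p^2 + 5*p + 4) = (p - 3)*(p + 1)*(p + 4)*(p + 1)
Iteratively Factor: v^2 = (v)*(v)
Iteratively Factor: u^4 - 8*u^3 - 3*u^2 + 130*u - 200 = (u - 5)*(u^3 - 3*u^2 - 18*u + 40) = (u - 5)*(u + 4)*(u^2 - 7*u + 10) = (u - 5)^2*(u + 4)*(u - 2)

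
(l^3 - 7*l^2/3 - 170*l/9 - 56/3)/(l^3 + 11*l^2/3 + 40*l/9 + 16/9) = (3*l^2 - 11*l - 42)/(3*l^2 + 7*l + 4)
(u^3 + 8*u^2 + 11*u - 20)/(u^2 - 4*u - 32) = (u^2 + 4*u - 5)/(u - 8)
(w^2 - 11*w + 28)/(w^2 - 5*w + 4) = (w - 7)/(w - 1)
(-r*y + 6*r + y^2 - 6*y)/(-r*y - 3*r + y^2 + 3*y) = (y - 6)/(y + 3)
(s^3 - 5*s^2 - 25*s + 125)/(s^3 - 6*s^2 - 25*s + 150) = (s - 5)/(s - 6)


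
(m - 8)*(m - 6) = m^2 - 14*m + 48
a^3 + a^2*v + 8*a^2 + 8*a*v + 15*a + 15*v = (a + 3)*(a + 5)*(a + v)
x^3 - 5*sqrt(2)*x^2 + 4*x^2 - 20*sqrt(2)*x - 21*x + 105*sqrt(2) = (x - 3)*(x + 7)*(x - 5*sqrt(2))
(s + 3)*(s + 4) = s^2 + 7*s + 12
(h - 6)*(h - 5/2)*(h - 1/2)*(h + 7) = h^4 - 2*h^3 - 175*h^2/4 + 509*h/4 - 105/2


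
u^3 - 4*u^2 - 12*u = u*(u - 6)*(u + 2)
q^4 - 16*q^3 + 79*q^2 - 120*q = q*(q - 8)*(q - 5)*(q - 3)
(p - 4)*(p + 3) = p^2 - p - 12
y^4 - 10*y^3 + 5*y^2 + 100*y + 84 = (y - 7)*(y - 6)*(y + 1)*(y + 2)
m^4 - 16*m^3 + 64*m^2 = m^2*(m - 8)^2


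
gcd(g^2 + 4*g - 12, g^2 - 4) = g - 2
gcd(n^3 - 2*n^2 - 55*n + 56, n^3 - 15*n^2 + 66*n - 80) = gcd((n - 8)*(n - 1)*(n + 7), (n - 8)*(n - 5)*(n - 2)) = n - 8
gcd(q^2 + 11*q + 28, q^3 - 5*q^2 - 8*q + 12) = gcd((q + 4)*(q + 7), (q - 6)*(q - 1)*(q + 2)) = 1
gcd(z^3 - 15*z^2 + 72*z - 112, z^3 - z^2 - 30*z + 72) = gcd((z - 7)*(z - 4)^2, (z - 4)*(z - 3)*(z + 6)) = z - 4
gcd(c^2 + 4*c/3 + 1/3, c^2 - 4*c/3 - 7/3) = c + 1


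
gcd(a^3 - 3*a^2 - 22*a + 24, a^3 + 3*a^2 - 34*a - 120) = a^2 - 2*a - 24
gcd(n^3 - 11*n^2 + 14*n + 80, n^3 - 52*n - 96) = n^2 - 6*n - 16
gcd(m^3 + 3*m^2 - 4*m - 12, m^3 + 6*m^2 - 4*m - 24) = m^2 - 4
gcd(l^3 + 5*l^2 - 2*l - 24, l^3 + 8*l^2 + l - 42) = l^2 + l - 6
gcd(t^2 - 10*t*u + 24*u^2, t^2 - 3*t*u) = 1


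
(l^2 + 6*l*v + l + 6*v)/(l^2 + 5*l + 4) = (l + 6*v)/(l + 4)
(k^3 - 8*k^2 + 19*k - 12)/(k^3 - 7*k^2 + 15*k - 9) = (k - 4)/(k - 3)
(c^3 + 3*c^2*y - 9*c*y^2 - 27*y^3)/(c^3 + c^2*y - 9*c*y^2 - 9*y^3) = (c + 3*y)/(c + y)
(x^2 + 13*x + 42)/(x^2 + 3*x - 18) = (x + 7)/(x - 3)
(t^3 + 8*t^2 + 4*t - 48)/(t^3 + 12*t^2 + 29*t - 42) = (t^2 + 2*t - 8)/(t^2 + 6*t - 7)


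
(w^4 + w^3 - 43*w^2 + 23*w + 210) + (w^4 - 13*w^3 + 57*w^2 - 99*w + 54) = 2*w^4 - 12*w^3 + 14*w^2 - 76*w + 264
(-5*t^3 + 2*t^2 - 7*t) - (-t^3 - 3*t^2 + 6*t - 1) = -4*t^3 + 5*t^2 - 13*t + 1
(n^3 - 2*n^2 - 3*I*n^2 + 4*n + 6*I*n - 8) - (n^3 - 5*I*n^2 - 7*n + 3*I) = -2*n^2 + 2*I*n^2 + 11*n + 6*I*n - 8 - 3*I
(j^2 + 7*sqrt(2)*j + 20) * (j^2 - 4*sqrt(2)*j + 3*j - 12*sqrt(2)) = j^4 + 3*j^3 + 3*sqrt(2)*j^3 - 36*j^2 + 9*sqrt(2)*j^2 - 80*sqrt(2)*j - 108*j - 240*sqrt(2)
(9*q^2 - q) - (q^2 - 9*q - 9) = 8*q^2 + 8*q + 9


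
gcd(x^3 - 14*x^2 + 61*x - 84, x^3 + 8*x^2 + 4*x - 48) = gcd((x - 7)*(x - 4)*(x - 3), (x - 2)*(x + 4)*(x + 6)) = 1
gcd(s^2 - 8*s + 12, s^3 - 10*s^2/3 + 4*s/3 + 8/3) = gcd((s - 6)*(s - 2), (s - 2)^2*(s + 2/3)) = s - 2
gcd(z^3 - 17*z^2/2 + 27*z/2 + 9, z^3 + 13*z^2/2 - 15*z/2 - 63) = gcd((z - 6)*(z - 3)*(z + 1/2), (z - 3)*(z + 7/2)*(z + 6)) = z - 3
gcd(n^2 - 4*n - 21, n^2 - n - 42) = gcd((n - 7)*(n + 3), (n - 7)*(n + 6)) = n - 7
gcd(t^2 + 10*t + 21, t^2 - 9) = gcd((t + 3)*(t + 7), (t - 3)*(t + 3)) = t + 3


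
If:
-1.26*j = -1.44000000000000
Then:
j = 1.14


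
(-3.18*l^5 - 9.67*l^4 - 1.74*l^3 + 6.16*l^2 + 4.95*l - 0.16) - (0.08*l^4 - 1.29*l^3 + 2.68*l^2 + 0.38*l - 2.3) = -3.18*l^5 - 9.75*l^4 - 0.45*l^3 + 3.48*l^2 + 4.57*l + 2.14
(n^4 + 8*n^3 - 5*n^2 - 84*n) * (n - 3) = n^5 + 5*n^4 - 29*n^3 - 69*n^2 + 252*n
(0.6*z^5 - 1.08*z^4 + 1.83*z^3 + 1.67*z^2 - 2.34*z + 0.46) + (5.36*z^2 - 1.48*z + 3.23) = 0.6*z^5 - 1.08*z^4 + 1.83*z^3 + 7.03*z^2 - 3.82*z + 3.69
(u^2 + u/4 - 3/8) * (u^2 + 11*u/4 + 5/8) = u^4 + 3*u^3 + 15*u^2/16 - 7*u/8 - 15/64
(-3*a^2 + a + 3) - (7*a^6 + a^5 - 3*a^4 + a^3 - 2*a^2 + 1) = -7*a^6 - a^5 + 3*a^4 - a^3 - a^2 + a + 2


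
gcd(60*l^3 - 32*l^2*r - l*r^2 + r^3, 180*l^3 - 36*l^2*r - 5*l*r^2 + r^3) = -30*l^2 + l*r + r^2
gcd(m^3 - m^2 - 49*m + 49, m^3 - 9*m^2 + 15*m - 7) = m^2 - 8*m + 7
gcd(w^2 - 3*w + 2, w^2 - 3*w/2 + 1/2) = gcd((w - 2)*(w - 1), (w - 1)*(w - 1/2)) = w - 1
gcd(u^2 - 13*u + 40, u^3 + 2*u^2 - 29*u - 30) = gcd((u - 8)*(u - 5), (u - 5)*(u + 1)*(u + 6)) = u - 5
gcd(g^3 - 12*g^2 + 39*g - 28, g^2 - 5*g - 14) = g - 7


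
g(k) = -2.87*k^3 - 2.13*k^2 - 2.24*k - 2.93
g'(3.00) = -92.51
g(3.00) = -106.31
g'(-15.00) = -1875.59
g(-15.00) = 9237.67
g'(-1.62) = -17.93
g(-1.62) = 7.31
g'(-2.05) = -29.69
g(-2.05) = 17.44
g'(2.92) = -88.09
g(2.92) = -99.09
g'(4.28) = -178.19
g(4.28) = -276.55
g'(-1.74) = -20.90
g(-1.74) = 9.64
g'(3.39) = -115.63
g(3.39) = -146.81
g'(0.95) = -14.06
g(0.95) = -9.44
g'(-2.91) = -62.75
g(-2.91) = 56.27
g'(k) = -8.61*k^2 - 4.26*k - 2.24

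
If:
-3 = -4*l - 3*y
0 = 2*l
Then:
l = 0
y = 1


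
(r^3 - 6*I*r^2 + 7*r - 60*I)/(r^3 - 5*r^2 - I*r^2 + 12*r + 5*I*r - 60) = (r - 5*I)/(r - 5)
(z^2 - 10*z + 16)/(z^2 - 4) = (z - 8)/(z + 2)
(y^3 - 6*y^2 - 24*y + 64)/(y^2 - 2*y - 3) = (-y^3 + 6*y^2 + 24*y - 64)/(-y^2 + 2*y + 3)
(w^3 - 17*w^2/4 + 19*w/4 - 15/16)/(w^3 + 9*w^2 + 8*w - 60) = (16*w^3 - 68*w^2 + 76*w - 15)/(16*(w^3 + 9*w^2 + 8*w - 60))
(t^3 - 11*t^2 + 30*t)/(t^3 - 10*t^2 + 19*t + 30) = t/(t + 1)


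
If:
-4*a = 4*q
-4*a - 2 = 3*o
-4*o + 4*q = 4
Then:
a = 1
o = -2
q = -1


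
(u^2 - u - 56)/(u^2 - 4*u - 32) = (u + 7)/(u + 4)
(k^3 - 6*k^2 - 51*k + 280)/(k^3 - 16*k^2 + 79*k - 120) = (k + 7)/(k - 3)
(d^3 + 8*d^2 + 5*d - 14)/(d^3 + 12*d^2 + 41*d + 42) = (d - 1)/(d + 3)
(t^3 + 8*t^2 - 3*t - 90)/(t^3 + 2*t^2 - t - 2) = (t^3 + 8*t^2 - 3*t - 90)/(t^3 + 2*t^2 - t - 2)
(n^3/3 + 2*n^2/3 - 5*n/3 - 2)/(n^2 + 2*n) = (n^3 + 2*n^2 - 5*n - 6)/(3*n*(n + 2))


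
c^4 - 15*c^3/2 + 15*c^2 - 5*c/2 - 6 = (c - 4)*(c - 3)*(c - 1)*(c + 1/2)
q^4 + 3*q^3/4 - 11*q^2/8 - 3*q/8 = q*(q - 1)*(q + 1/4)*(q + 3/2)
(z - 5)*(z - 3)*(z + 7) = z^3 - z^2 - 41*z + 105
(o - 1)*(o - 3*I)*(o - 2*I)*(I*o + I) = I*o^4 + 5*o^3 - 7*I*o^2 - 5*o + 6*I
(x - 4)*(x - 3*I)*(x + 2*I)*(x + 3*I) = x^4 - 4*x^3 + 2*I*x^3 + 9*x^2 - 8*I*x^2 - 36*x + 18*I*x - 72*I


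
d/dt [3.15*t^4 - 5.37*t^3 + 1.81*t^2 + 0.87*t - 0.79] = 12.6*t^3 - 16.11*t^2 + 3.62*t + 0.87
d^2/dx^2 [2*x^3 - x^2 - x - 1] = 12*x - 2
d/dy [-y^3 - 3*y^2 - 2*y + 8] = -3*y^2 - 6*y - 2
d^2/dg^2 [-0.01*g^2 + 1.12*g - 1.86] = -0.0200000000000000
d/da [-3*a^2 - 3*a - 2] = -6*a - 3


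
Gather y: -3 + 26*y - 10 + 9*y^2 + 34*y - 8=9*y^2 + 60*y - 21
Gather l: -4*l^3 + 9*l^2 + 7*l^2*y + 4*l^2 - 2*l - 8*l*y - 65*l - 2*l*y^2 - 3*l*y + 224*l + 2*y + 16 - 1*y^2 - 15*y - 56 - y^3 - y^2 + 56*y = -4*l^3 + l^2*(7*y + 13) + l*(-2*y^2 - 11*y + 157) - y^3 - 2*y^2 + 43*y - 40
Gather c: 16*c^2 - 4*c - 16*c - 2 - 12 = 16*c^2 - 20*c - 14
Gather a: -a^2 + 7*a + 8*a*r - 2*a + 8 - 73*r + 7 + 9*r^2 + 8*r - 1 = -a^2 + a*(8*r + 5) + 9*r^2 - 65*r + 14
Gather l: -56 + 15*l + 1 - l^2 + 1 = -l^2 + 15*l - 54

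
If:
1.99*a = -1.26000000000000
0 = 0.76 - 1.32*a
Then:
No Solution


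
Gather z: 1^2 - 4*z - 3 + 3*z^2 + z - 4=3*z^2 - 3*z - 6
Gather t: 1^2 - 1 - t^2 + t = -t^2 + t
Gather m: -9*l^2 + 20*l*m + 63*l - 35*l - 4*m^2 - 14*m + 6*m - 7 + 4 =-9*l^2 + 28*l - 4*m^2 + m*(20*l - 8) - 3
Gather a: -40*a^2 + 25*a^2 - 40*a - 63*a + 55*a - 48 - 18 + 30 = -15*a^2 - 48*a - 36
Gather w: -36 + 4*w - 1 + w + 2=5*w - 35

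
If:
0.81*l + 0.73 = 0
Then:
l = -0.90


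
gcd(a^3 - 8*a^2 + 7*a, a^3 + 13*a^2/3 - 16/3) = a - 1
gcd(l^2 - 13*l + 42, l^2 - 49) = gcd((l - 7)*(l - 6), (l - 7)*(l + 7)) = l - 7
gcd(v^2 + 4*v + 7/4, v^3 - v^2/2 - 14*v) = v + 7/2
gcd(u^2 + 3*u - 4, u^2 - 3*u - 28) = u + 4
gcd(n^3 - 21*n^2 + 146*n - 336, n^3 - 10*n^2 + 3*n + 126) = n^2 - 13*n + 42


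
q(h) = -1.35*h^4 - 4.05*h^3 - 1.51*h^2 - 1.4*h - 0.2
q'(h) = -5.4*h^3 - 12.15*h^2 - 3.02*h - 1.4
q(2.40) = -113.03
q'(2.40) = -153.28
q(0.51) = -1.94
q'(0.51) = -6.82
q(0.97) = -7.87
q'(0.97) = -20.69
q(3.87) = -565.79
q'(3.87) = -508.04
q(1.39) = -20.98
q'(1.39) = -43.58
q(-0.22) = 0.07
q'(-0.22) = -1.27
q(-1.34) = 4.36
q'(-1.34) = -6.18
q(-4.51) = -211.60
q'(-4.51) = 260.45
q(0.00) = -0.20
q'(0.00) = -1.40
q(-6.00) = -920.96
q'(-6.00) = 745.72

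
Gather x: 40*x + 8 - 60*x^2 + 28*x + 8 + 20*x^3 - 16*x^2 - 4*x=20*x^3 - 76*x^2 + 64*x + 16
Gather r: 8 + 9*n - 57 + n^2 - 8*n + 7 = n^2 + n - 42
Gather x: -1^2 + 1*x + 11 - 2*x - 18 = -x - 8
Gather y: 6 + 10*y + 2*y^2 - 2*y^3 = -2*y^3 + 2*y^2 + 10*y + 6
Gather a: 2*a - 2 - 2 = 2*a - 4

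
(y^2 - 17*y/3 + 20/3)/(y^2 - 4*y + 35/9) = 3*(y - 4)/(3*y - 7)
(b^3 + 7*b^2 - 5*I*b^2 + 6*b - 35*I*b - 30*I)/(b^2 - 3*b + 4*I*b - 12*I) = (b^3 + b^2*(7 - 5*I) + b*(6 - 35*I) - 30*I)/(b^2 + b*(-3 + 4*I) - 12*I)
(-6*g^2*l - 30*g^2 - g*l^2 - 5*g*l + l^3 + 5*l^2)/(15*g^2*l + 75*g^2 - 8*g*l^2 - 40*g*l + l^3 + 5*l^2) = (-2*g - l)/(5*g - l)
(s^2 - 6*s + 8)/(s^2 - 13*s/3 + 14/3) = 3*(s - 4)/(3*s - 7)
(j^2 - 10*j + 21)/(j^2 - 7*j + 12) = (j - 7)/(j - 4)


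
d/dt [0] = 0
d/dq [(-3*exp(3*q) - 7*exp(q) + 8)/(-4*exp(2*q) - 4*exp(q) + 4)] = (-(2*exp(q) + 1)*(3*exp(3*q) + 7*exp(q) - 8) + (9*exp(2*q) + 7)*(exp(2*q) + exp(q) - 1))*exp(q)/(4*(exp(2*q) + exp(q) - 1)^2)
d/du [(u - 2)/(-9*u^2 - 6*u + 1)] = (9*u^2 - 36*u - 11)/(81*u^4 + 108*u^3 + 18*u^2 - 12*u + 1)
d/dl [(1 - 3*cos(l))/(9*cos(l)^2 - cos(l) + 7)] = (27*sin(l)^2 + 18*cos(l) - 7)*sin(l)/(9*sin(l)^2 + cos(l) - 16)^2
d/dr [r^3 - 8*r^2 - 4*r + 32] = 3*r^2 - 16*r - 4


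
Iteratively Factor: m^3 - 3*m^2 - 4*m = (m - 4)*(m^2 + m) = (m - 4)*(m + 1)*(m)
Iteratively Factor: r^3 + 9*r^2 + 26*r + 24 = (r + 2)*(r^2 + 7*r + 12) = (r + 2)*(r + 4)*(r + 3)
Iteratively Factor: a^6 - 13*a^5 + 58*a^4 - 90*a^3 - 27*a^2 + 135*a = (a - 5)*(a^5 - 8*a^4 + 18*a^3 - 27*a) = (a - 5)*(a - 3)*(a^4 - 5*a^3 + 3*a^2 + 9*a) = (a - 5)*(a - 3)^2*(a^3 - 2*a^2 - 3*a) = a*(a - 5)*(a - 3)^2*(a^2 - 2*a - 3) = a*(a - 5)*(a - 3)^2*(a + 1)*(a - 3)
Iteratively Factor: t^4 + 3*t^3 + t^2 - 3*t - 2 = (t + 1)*(t^3 + 2*t^2 - t - 2) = (t + 1)^2*(t^2 + t - 2) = (t + 1)^2*(t + 2)*(t - 1)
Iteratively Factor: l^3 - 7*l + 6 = (l + 3)*(l^2 - 3*l + 2) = (l - 2)*(l + 3)*(l - 1)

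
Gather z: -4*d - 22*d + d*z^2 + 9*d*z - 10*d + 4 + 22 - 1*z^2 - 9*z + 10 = -36*d + z^2*(d - 1) + z*(9*d - 9) + 36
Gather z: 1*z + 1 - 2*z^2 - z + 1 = 2 - 2*z^2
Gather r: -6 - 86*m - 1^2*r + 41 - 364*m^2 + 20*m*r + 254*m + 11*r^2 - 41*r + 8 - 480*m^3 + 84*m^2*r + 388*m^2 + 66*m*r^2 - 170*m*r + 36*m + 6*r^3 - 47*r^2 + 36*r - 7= -480*m^3 + 24*m^2 + 204*m + 6*r^3 + r^2*(66*m - 36) + r*(84*m^2 - 150*m - 6) + 36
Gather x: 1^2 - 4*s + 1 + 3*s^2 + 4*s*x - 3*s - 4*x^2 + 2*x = 3*s^2 - 7*s - 4*x^2 + x*(4*s + 2) + 2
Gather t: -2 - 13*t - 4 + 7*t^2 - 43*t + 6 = 7*t^2 - 56*t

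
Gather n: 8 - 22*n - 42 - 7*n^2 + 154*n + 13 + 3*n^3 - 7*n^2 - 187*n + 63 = 3*n^3 - 14*n^2 - 55*n + 42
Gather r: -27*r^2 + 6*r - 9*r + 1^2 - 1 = -27*r^2 - 3*r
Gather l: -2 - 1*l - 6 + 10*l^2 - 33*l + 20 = 10*l^2 - 34*l + 12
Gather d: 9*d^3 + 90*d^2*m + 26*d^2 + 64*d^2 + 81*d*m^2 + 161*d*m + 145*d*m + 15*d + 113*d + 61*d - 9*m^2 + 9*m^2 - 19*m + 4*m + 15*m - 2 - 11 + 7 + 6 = 9*d^3 + d^2*(90*m + 90) + d*(81*m^2 + 306*m + 189)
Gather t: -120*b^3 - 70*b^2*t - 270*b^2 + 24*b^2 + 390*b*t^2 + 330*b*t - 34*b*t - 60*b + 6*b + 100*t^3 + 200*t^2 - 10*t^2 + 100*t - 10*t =-120*b^3 - 246*b^2 - 54*b + 100*t^3 + t^2*(390*b + 190) + t*(-70*b^2 + 296*b + 90)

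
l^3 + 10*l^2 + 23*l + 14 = (l + 1)*(l + 2)*(l + 7)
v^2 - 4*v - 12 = (v - 6)*(v + 2)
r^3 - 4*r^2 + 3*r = r*(r - 3)*(r - 1)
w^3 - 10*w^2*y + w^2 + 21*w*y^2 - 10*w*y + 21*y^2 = (w + 1)*(w - 7*y)*(w - 3*y)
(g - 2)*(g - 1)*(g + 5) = g^3 + 2*g^2 - 13*g + 10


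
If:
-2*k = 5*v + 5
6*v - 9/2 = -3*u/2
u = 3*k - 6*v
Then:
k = 5/19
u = 141/19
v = -21/19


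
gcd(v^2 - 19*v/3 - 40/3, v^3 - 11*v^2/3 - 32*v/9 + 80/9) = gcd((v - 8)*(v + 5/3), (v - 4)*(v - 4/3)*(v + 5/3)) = v + 5/3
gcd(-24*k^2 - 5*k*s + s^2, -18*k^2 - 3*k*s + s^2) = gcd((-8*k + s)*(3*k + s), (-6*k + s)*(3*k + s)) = 3*k + s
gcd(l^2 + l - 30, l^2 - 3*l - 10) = l - 5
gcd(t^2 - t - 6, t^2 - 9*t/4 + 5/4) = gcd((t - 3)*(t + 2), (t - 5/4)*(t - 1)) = 1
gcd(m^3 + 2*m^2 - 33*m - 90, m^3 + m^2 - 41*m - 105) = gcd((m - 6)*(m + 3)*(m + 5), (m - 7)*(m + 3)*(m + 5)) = m^2 + 8*m + 15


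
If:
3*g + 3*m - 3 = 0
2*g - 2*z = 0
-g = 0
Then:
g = 0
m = 1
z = 0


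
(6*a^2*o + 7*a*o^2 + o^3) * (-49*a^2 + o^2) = -294*a^4*o - 343*a^3*o^2 - 43*a^2*o^3 + 7*a*o^4 + o^5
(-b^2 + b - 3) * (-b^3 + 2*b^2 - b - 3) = b^5 - 3*b^4 + 6*b^3 - 4*b^2 + 9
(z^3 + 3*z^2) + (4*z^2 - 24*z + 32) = z^3 + 7*z^2 - 24*z + 32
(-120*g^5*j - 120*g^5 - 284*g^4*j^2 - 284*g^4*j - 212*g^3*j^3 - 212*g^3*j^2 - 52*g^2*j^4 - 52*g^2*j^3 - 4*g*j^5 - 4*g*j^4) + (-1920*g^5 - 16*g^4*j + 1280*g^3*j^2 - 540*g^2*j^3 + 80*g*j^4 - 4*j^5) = -120*g^5*j - 2040*g^5 - 284*g^4*j^2 - 300*g^4*j - 212*g^3*j^3 + 1068*g^3*j^2 - 52*g^2*j^4 - 592*g^2*j^3 - 4*g*j^5 + 76*g*j^4 - 4*j^5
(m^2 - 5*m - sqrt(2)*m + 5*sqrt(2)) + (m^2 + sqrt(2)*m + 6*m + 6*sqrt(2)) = 2*m^2 + m + 11*sqrt(2)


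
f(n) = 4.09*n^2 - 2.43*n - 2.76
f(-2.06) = 19.60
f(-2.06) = 19.60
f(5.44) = 105.06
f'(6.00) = 46.65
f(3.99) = 52.66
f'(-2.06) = -19.28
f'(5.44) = 42.07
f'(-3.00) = -26.97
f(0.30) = -3.12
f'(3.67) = 27.59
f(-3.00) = 41.34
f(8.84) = 295.37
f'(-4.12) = -36.13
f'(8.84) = 69.88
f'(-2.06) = -19.28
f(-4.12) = 76.68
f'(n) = 8.18*n - 2.43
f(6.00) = 129.90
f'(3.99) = 30.21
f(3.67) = 43.41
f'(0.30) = 0.02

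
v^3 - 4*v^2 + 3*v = v*(v - 3)*(v - 1)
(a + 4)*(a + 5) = a^2 + 9*a + 20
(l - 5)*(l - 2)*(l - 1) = l^3 - 8*l^2 + 17*l - 10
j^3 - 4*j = j*(j - 2)*(j + 2)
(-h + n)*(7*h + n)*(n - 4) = -7*h^2*n + 28*h^2 + 6*h*n^2 - 24*h*n + n^3 - 4*n^2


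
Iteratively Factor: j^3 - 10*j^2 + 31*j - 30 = (j - 2)*(j^2 - 8*j + 15) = (j - 5)*(j - 2)*(j - 3)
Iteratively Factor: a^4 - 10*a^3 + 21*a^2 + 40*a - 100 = (a - 5)*(a^3 - 5*a^2 - 4*a + 20) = (a - 5)^2*(a^2 - 4) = (a - 5)^2*(a - 2)*(a + 2)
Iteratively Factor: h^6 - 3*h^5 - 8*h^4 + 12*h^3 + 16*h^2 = (h + 1)*(h^5 - 4*h^4 - 4*h^3 + 16*h^2) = (h - 4)*(h + 1)*(h^4 - 4*h^2) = (h - 4)*(h - 2)*(h + 1)*(h^3 + 2*h^2) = h*(h - 4)*(h - 2)*(h + 1)*(h^2 + 2*h) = h*(h - 4)*(h - 2)*(h + 1)*(h + 2)*(h)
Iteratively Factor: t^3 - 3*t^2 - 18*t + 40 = (t - 2)*(t^2 - t - 20) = (t - 2)*(t + 4)*(t - 5)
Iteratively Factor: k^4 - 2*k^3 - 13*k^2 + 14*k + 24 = (k + 3)*(k^3 - 5*k^2 + 2*k + 8) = (k - 4)*(k + 3)*(k^2 - k - 2) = (k - 4)*(k + 1)*(k + 3)*(k - 2)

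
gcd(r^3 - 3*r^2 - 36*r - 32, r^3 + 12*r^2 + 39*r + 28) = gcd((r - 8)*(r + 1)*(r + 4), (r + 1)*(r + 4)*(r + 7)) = r^2 + 5*r + 4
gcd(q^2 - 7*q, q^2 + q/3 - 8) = 1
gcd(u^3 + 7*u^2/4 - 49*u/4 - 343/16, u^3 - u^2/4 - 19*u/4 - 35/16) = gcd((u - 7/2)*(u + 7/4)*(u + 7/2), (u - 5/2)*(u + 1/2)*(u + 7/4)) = u + 7/4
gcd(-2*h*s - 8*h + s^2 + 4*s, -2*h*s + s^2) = -2*h + s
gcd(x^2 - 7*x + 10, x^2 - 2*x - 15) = x - 5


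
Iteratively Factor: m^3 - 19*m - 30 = (m + 2)*(m^2 - 2*m - 15) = (m - 5)*(m + 2)*(m + 3)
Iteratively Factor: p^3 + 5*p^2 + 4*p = (p + 1)*(p^2 + 4*p) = p*(p + 1)*(p + 4)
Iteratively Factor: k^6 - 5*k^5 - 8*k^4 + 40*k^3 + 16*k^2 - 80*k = (k - 2)*(k^5 - 3*k^4 - 14*k^3 + 12*k^2 + 40*k) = (k - 2)*(k + 2)*(k^4 - 5*k^3 - 4*k^2 + 20*k) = (k - 5)*(k - 2)*(k + 2)*(k^3 - 4*k) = (k - 5)*(k - 2)*(k + 2)^2*(k^2 - 2*k) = k*(k - 5)*(k - 2)*(k + 2)^2*(k - 2)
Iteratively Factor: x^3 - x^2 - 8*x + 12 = (x - 2)*(x^2 + x - 6) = (x - 2)*(x + 3)*(x - 2)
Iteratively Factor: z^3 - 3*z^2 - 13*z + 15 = (z + 3)*(z^2 - 6*z + 5) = (z - 5)*(z + 3)*(z - 1)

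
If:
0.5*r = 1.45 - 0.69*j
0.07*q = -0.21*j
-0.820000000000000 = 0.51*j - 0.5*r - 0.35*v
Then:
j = 0.291666666666667*v + 0.525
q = -0.875*v - 1.575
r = 2.1755 - 0.4025*v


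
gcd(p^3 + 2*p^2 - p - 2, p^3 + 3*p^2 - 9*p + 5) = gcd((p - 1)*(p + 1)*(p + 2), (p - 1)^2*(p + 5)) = p - 1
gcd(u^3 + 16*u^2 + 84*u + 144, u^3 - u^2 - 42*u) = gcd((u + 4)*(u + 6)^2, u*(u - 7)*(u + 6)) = u + 6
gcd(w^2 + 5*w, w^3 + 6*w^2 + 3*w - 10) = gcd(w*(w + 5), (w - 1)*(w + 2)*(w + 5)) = w + 5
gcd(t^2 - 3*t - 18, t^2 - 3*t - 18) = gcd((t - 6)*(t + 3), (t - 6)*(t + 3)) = t^2 - 3*t - 18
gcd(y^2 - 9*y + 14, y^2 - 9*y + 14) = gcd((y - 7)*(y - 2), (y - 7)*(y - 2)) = y^2 - 9*y + 14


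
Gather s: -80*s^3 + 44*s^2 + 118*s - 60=-80*s^3 + 44*s^2 + 118*s - 60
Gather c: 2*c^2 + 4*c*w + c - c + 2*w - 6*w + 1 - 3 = 2*c^2 + 4*c*w - 4*w - 2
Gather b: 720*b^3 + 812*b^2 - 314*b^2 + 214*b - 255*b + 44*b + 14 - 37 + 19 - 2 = 720*b^3 + 498*b^2 + 3*b - 6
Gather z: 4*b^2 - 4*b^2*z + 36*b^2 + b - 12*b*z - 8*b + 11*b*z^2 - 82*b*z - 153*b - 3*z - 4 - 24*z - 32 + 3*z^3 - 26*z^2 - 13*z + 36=40*b^2 - 160*b + 3*z^3 + z^2*(11*b - 26) + z*(-4*b^2 - 94*b - 40)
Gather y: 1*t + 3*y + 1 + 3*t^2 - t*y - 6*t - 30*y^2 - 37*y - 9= 3*t^2 - 5*t - 30*y^2 + y*(-t - 34) - 8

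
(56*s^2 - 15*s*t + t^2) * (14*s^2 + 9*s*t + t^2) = 784*s^4 + 294*s^3*t - 65*s^2*t^2 - 6*s*t^3 + t^4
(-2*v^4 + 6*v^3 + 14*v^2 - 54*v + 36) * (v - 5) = -2*v^5 + 16*v^4 - 16*v^3 - 124*v^2 + 306*v - 180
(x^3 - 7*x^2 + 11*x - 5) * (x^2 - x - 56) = x^5 - 8*x^4 - 38*x^3 + 376*x^2 - 611*x + 280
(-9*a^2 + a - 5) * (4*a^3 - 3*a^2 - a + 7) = -36*a^5 + 31*a^4 - 14*a^3 - 49*a^2 + 12*a - 35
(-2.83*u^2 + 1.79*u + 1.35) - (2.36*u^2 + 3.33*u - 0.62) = -5.19*u^2 - 1.54*u + 1.97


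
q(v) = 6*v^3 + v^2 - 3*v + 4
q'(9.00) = 1473.00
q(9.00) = 4432.00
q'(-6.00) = 633.00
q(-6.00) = -1238.00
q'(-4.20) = 306.12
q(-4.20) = -410.29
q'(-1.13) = 17.72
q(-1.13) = 0.01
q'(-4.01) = 278.42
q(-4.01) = -354.78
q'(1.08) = 20.16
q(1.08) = 9.48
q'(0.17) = -2.14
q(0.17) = 3.55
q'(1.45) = 37.74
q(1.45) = 20.04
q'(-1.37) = 28.04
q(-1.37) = -5.44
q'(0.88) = 12.70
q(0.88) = 6.22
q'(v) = 18*v^2 + 2*v - 3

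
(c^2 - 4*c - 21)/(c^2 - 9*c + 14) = (c + 3)/(c - 2)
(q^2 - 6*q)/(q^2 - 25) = q*(q - 6)/(q^2 - 25)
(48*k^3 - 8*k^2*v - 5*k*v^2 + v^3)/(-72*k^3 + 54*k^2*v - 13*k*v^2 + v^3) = (-12*k^2 - k*v + v^2)/(18*k^2 - 9*k*v + v^2)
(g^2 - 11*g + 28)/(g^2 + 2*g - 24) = (g - 7)/(g + 6)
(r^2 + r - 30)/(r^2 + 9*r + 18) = (r - 5)/(r + 3)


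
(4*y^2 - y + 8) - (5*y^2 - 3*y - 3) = -y^2 + 2*y + 11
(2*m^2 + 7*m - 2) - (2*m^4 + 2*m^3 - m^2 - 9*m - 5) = -2*m^4 - 2*m^3 + 3*m^2 + 16*m + 3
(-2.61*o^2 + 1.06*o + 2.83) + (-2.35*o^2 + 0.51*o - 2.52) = -4.96*o^2 + 1.57*o + 0.31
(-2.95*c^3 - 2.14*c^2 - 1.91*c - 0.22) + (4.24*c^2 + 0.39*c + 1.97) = -2.95*c^3 + 2.1*c^2 - 1.52*c + 1.75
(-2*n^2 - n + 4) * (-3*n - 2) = 6*n^3 + 7*n^2 - 10*n - 8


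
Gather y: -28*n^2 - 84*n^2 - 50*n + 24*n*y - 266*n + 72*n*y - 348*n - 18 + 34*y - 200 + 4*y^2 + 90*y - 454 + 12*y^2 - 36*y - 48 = -112*n^2 - 664*n + 16*y^2 + y*(96*n + 88) - 720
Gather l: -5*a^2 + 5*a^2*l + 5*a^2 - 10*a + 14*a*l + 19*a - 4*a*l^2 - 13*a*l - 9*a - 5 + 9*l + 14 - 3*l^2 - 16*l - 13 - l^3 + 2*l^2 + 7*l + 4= -l^3 + l^2*(-4*a - 1) + l*(5*a^2 + a)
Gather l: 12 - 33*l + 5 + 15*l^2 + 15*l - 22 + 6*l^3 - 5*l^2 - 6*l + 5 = 6*l^3 + 10*l^2 - 24*l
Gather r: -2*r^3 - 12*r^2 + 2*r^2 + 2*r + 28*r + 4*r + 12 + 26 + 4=-2*r^3 - 10*r^2 + 34*r + 42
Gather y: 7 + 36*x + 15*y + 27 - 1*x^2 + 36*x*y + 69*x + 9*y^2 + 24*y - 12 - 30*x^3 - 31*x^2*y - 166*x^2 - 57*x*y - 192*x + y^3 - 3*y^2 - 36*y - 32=-30*x^3 - 167*x^2 - 87*x + y^3 + 6*y^2 + y*(-31*x^2 - 21*x + 3) - 10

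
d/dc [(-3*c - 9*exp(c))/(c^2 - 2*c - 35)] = 3*(2*(c - 1)*(c + 3*exp(c)) + (3*exp(c) + 1)*(-c^2 + 2*c + 35))/(-c^2 + 2*c + 35)^2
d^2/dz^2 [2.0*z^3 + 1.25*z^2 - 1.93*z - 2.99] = 12.0*z + 2.5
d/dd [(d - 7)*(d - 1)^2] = 3*(d - 5)*(d - 1)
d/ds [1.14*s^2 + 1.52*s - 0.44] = 2.28*s + 1.52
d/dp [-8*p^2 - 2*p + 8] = -16*p - 2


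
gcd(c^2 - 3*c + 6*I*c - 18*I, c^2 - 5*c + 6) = c - 3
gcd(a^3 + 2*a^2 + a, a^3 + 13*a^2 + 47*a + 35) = a + 1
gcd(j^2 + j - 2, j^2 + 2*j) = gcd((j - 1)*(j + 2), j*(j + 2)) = j + 2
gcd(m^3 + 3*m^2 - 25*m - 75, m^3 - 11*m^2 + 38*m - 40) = m - 5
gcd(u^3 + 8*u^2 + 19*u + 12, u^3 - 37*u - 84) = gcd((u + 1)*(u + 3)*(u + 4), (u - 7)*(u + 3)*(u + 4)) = u^2 + 7*u + 12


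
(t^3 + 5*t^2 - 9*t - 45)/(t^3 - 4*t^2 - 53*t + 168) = (t^2 + 8*t + 15)/(t^2 - t - 56)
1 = 1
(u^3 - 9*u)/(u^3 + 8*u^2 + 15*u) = (u - 3)/(u + 5)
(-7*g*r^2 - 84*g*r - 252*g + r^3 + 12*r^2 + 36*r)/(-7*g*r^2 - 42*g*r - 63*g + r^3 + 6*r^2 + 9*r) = (r^2 + 12*r + 36)/(r^2 + 6*r + 9)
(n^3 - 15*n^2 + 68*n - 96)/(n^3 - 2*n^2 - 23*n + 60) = (n - 8)/(n + 5)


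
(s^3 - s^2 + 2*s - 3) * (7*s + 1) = 7*s^4 - 6*s^3 + 13*s^2 - 19*s - 3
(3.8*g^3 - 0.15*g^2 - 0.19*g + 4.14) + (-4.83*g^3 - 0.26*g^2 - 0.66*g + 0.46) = -1.03*g^3 - 0.41*g^2 - 0.85*g + 4.6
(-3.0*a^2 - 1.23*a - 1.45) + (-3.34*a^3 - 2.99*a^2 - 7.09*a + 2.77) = -3.34*a^3 - 5.99*a^2 - 8.32*a + 1.32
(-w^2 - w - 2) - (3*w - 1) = -w^2 - 4*w - 1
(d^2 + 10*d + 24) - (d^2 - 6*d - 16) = 16*d + 40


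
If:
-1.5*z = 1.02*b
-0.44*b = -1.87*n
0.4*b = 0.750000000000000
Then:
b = 1.88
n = 0.44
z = -1.28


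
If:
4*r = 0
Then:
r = 0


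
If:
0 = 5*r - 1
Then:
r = 1/5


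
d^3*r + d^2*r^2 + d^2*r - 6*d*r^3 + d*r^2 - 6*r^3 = (d - 2*r)*(d + 3*r)*(d*r + r)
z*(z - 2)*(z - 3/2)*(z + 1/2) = z^4 - 3*z^3 + 5*z^2/4 + 3*z/2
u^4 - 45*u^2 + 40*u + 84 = (u - 6)*(u - 2)*(u + 1)*(u + 7)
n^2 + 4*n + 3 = (n + 1)*(n + 3)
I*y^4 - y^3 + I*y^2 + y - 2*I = (y - 1)*(y - I)*(y + 2*I)*(I*y + I)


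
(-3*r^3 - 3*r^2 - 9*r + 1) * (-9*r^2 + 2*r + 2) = 27*r^5 + 21*r^4 + 69*r^3 - 33*r^2 - 16*r + 2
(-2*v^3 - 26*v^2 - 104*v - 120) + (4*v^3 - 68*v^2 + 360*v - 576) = 2*v^3 - 94*v^2 + 256*v - 696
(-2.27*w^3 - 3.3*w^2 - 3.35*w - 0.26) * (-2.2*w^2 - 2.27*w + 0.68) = 4.994*w^5 + 12.4129*w^4 + 13.3174*w^3 + 5.9325*w^2 - 1.6878*w - 0.1768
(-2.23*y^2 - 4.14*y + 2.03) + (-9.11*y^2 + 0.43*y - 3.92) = -11.34*y^2 - 3.71*y - 1.89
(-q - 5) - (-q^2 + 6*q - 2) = q^2 - 7*q - 3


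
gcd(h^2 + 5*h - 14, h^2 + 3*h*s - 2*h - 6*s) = h - 2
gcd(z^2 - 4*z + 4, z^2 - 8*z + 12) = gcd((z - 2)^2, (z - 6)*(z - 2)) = z - 2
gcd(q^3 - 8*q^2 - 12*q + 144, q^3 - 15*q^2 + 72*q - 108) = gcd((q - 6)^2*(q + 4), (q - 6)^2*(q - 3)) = q^2 - 12*q + 36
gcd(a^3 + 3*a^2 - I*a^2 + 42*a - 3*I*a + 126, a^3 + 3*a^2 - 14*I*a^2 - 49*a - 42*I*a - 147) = a^2 + a*(3 - 7*I) - 21*I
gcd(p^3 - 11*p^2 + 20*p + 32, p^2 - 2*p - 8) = p - 4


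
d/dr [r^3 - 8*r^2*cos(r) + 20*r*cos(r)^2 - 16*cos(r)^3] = 8*r^2*sin(r) + 3*r^2 - 20*r*sin(2*r) - 16*r*cos(r) + 48*sin(r)*cos(r)^2 + 20*cos(r)^2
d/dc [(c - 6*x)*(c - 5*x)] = 2*c - 11*x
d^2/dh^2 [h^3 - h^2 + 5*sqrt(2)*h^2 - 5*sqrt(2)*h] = 6*h - 2 + 10*sqrt(2)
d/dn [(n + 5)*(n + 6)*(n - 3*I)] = 3*n^2 + n*(22 - 6*I) + 30 - 33*I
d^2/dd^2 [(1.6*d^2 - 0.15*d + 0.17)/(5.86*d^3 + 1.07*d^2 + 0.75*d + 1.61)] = (109.88672*d^6 - 30.90564*d^5 + 22.217604*d^4 - 195.873066*d^3 + 6.095058*d^2 - 7.254312*d + 8.262502)/(201.230056*d^9 + 110.230116*d^8 + 97.391442*d^7 + 195.301211*d^6 + 73.034907*d^5 + 49.791192*d^4 + 53.743143*d^3 + 11.037516*d^2 + 5.832225*d + 4.173281)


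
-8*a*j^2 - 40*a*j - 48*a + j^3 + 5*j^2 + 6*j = (-8*a + j)*(j + 2)*(j + 3)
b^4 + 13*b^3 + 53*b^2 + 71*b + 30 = (b + 1)^2*(b + 5)*(b + 6)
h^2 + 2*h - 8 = (h - 2)*(h + 4)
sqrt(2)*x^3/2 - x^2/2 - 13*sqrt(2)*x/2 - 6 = (x - 3*sqrt(2))*(x + 2*sqrt(2))*(sqrt(2)*x/2 + 1/2)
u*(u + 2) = u^2 + 2*u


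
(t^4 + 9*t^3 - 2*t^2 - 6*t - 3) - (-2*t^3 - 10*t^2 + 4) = t^4 + 11*t^3 + 8*t^2 - 6*t - 7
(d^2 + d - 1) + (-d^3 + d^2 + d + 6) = -d^3 + 2*d^2 + 2*d + 5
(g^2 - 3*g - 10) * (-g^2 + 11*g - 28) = -g^4 + 14*g^3 - 51*g^2 - 26*g + 280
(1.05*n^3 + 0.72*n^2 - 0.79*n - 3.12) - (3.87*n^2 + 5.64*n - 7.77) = 1.05*n^3 - 3.15*n^2 - 6.43*n + 4.65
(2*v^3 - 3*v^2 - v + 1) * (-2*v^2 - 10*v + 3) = -4*v^5 - 14*v^4 + 38*v^3 - v^2 - 13*v + 3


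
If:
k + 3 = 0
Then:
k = -3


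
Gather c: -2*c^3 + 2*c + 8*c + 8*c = -2*c^3 + 18*c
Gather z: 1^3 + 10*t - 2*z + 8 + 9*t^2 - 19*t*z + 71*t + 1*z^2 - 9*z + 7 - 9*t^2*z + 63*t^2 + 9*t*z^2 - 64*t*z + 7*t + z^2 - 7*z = 72*t^2 + 88*t + z^2*(9*t + 2) + z*(-9*t^2 - 83*t - 18) + 16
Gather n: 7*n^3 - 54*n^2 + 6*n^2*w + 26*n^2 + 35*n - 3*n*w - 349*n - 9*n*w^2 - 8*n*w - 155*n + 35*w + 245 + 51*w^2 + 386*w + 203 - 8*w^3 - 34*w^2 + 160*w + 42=7*n^3 + n^2*(6*w - 28) + n*(-9*w^2 - 11*w - 469) - 8*w^3 + 17*w^2 + 581*w + 490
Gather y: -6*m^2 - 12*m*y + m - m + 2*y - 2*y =-6*m^2 - 12*m*y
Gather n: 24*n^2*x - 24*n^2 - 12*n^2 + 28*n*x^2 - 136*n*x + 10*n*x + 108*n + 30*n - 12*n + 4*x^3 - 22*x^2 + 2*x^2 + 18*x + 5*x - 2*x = n^2*(24*x - 36) + n*(28*x^2 - 126*x + 126) + 4*x^3 - 20*x^2 + 21*x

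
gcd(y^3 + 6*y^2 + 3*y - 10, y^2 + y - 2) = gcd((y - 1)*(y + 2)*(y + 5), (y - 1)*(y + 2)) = y^2 + y - 2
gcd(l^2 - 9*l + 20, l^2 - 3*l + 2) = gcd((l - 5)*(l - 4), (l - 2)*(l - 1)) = 1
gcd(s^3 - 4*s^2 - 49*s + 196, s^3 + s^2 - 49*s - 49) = s^2 - 49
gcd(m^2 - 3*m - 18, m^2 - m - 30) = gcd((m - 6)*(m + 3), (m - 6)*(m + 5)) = m - 6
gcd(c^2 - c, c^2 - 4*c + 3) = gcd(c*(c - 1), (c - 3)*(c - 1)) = c - 1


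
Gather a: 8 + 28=36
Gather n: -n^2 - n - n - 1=-n^2 - 2*n - 1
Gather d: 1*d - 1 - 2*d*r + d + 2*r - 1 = d*(2 - 2*r) + 2*r - 2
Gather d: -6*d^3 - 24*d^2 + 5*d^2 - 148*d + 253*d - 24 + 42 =-6*d^3 - 19*d^2 + 105*d + 18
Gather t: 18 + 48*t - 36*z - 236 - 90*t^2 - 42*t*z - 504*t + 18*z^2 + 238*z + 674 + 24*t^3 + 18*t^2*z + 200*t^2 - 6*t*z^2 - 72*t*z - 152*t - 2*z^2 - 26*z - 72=24*t^3 + t^2*(18*z + 110) + t*(-6*z^2 - 114*z - 608) + 16*z^2 + 176*z + 384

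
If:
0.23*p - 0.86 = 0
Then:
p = 3.74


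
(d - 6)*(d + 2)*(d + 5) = d^3 + d^2 - 32*d - 60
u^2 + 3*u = u*(u + 3)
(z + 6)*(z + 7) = z^2 + 13*z + 42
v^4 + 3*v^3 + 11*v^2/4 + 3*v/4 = v*(v + 1/2)*(v + 1)*(v + 3/2)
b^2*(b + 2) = b^3 + 2*b^2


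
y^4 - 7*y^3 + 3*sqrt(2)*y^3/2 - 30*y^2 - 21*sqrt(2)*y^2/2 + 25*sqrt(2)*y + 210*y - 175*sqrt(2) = (y - 7)*(y - 5*sqrt(2)/2)*(y - sqrt(2))*(y + 5*sqrt(2))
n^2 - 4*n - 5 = (n - 5)*(n + 1)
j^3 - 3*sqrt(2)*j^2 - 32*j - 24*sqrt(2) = (j - 6*sqrt(2))*(j + sqrt(2))*(j + 2*sqrt(2))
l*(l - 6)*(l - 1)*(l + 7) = l^4 - 43*l^2 + 42*l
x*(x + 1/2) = x^2 + x/2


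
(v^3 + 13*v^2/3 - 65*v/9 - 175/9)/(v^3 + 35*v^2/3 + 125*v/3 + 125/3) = (v - 7/3)/(v + 5)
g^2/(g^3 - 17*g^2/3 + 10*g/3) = 3*g/(3*g^2 - 17*g + 10)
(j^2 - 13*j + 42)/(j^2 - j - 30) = (j - 7)/(j + 5)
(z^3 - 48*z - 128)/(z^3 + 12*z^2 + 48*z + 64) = (z - 8)/(z + 4)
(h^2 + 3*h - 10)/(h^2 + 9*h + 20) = (h - 2)/(h + 4)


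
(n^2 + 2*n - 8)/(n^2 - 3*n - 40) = (-n^2 - 2*n + 8)/(-n^2 + 3*n + 40)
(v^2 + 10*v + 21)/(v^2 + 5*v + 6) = (v + 7)/(v + 2)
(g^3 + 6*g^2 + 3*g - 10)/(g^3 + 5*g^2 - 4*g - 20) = (g - 1)/(g - 2)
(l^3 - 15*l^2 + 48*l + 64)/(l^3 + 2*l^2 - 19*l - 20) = (l^2 - 16*l + 64)/(l^2 + l - 20)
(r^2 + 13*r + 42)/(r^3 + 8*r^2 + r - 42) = (r + 6)/(r^2 + r - 6)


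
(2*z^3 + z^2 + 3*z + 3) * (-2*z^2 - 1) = -4*z^5 - 2*z^4 - 8*z^3 - 7*z^2 - 3*z - 3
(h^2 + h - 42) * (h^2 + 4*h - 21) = h^4 + 5*h^3 - 59*h^2 - 189*h + 882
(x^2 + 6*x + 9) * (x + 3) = x^3 + 9*x^2 + 27*x + 27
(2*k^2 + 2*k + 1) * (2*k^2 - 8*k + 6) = 4*k^4 - 12*k^3 - 2*k^2 + 4*k + 6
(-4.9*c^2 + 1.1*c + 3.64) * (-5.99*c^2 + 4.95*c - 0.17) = 29.351*c^4 - 30.844*c^3 - 15.5256*c^2 + 17.831*c - 0.6188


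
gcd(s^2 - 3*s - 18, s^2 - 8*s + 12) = s - 6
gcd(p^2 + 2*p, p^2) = p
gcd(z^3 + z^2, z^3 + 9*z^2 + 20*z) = z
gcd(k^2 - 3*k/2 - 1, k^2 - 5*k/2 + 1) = k - 2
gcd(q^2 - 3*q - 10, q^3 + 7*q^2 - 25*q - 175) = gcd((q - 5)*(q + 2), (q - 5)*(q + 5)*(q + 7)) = q - 5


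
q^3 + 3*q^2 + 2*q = q*(q + 1)*(q + 2)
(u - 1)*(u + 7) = u^2 + 6*u - 7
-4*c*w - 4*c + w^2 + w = (-4*c + w)*(w + 1)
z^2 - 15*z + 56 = (z - 8)*(z - 7)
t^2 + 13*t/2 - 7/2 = (t - 1/2)*(t + 7)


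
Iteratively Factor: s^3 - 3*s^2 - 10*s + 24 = (s - 2)*(s^2 - s - 12) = (s - 4)*(s - 2)*(s + 3)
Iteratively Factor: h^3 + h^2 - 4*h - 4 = (h + 2)*(h^2 - h - 2) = (h - 2)*(h + 2)*(h + 1)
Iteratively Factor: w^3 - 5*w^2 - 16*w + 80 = (w + 4)*(w^2 - 9*w + 20) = (w - 5)*(w + 4)*(w - 4)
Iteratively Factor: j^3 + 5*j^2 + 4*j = (j + 4)*(j^2 + j) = j*(j + 4)*(j + 1)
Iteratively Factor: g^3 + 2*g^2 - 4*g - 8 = (g - 2)*(g^2 + 4*g + 4) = (g - 2)*(g + 2)*(g + 2)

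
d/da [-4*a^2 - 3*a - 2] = -8*a - 3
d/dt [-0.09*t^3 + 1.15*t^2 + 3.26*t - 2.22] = -0.27*t^2 + 2.3*t + 3.26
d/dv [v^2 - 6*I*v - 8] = 2*v - 6*I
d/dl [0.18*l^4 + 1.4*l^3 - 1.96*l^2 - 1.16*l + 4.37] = 0.72*l^3 + 4.2*l^2 - 3.92*l - 1.16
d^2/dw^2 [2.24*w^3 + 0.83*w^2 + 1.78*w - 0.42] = 13.44*w + 1.66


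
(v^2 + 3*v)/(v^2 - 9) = v/(v - 3)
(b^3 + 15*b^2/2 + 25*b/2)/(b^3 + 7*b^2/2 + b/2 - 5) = b*(b + 5)/(b^2 + b - 2)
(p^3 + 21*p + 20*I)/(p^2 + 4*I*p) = p - 4*I + 5/p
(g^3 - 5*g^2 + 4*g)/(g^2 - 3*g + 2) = g*(g - 4)/(g - 2)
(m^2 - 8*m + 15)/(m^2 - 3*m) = (m - 5)/m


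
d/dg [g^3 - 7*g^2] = g*(3*g - 14)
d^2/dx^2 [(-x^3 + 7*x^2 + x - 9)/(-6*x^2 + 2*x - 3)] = 2*(-134*x^3 + 1332*x^2 - 243*x - 195)/(216*x^6 - 216*x^5 + 396*x^4 - 224*x^3 + 198*x^2 - 54*x + 27)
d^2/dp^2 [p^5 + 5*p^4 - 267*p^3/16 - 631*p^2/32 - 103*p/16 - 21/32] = 20*p^3 + 60*p^2 - 801*p/8 - 631/16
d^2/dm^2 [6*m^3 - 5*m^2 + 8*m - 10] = 36*m - 10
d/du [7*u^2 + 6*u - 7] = 14*u + 6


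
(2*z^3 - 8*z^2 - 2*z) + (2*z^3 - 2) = 4*z^3 - 8*z^2 - 2*z - 2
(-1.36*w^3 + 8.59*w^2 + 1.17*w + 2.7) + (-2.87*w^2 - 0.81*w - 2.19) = -1.36*w^3 + 5.72*w^2 + 0.36*w + 0.51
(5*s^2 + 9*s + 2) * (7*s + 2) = 35*s^3 + 73*s^2 + 32*s + 4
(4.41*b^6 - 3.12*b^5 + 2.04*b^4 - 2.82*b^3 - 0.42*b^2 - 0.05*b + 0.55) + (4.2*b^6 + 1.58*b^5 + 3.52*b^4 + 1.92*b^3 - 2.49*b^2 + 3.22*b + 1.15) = 8.61*b^6 - 1.54*b^5 + 5.56*b^4 - 0.9*b^3 - 2.91*b^2 + 3.17*b + 1.7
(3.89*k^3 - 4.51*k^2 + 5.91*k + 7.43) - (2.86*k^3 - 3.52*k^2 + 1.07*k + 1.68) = 1.03*k^3 - 0.99*k^2 + 4.84*k + 5.75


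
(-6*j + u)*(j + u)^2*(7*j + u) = -42*j^4 - 83*j^3*u - 39*j^2*u^2 + 3*j*u^3 + u^4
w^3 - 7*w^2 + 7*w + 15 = (w - 5)*(w - 3)*(w + 1)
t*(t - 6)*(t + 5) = t^3 - t^2 - 30*t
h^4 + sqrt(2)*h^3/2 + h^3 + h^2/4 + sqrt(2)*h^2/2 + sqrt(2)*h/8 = h*(h + 1/2)^2*(h + sqrt(2)/2)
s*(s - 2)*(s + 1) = s^3 - s^2 - 2*s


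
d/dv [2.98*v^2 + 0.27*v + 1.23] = 5.96*v + 0.27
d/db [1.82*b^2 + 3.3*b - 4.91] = 3.64*b + 3.3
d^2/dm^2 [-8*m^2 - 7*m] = -16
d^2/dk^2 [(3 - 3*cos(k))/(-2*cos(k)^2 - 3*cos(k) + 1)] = 3*(-36*sin(k)^4*cos(k) + 22*sin(k)^4 - 34*sin(k)^2 - 19*cos(k)/2 - 9*cos(3*k)/2 + 2*cos(5*k) - 4)/(-2*sin(k)^2 + 3*cos(k) + 1)^3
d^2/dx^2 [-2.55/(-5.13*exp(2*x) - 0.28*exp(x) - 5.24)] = (2.55*(10.26*exp(x) + 0.28)*(20.52*exp(x) + 0.56)*exp(x) - (52.326*exp(x) + 0.714)*(5.13*exp(2*x) + 0.28*exp(x) + 5.24))*exp(x)/(5.13*exp(2*x) + 0.28*exp(x) + 5.24)^3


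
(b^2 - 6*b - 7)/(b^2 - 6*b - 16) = (-b^2 + 6*b + 7)/(-b^2 + 6*b + 16)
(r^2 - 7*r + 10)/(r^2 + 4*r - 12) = (r - 5)/(r + 6)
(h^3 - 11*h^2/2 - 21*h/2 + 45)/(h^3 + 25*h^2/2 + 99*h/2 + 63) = (2*h^2 - 17*h + 30)/(2*h^2 + 19*h + 42)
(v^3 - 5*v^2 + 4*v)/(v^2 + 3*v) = (v^2 - 5*v + 4)/(v + 3)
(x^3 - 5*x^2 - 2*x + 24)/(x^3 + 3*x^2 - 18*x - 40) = (x - 3)/(x + 5)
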